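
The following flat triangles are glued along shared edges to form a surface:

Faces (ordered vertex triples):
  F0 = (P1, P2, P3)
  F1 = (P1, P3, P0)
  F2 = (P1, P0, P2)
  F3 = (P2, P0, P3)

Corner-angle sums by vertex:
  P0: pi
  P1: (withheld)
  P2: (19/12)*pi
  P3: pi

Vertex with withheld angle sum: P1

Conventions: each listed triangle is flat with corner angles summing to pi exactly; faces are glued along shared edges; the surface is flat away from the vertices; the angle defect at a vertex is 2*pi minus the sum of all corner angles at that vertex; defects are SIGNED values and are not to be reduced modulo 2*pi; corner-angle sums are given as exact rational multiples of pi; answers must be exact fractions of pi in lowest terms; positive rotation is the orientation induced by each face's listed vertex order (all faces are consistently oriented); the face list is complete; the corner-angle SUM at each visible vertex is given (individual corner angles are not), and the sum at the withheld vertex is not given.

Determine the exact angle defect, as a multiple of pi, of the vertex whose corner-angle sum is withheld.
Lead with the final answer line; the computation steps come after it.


Answer: defect(P1) = (19/12)*pi

V = 4, E = 6, F = 4; chi = V - E + F = 2
Gauss-Bonnet: total defect = 2*pi*chi = 4*pi; visible defects sum to (29/12)*pi


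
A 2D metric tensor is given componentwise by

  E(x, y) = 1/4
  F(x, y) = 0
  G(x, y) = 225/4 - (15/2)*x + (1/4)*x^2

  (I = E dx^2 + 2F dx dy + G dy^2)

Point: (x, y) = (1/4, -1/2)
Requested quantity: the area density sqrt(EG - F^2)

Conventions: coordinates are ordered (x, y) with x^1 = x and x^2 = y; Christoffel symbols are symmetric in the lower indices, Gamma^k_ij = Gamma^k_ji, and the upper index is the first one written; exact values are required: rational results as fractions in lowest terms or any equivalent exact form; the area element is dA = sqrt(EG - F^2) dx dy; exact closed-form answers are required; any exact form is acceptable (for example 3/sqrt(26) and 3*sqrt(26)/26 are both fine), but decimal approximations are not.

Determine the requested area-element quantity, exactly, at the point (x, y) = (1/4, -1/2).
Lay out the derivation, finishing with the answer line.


E = 1/4, F = 0, G = 3481/64; EG - F^2 = 3481/256

Answer: sqrt(EG - F^2) = 59/16


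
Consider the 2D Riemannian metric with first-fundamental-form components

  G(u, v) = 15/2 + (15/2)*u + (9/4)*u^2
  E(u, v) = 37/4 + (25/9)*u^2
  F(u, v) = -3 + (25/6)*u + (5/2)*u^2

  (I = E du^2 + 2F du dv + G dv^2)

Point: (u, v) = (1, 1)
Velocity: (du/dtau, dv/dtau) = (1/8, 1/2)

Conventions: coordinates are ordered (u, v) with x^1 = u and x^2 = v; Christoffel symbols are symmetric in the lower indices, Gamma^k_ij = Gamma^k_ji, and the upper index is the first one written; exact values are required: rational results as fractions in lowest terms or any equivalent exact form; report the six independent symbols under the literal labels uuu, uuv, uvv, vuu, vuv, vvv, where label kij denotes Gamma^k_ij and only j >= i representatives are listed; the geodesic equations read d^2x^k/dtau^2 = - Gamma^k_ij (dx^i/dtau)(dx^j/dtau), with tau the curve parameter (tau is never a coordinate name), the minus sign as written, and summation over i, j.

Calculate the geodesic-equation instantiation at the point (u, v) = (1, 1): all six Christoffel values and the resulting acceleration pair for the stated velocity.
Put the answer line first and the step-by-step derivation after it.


Answer: Gamma_uuu = 2060/27941, Gamma_uuv = -3168/27941, Gamma_uvv = -14904/27941, Gamma_vuu = 14410/27941, Gamma_vuv = 10392/27941, Gamma_vvv = 3168/27941; accelerations (d^2u/dtau^2, d^2v/dtau^2) = (65437/447056, -74117/894112)

E = 433/36, F = 11/3, G = 69/4 at the point
E_u = 50/9, E_v = 0, F_u = 55/6, F_v = 0, G_u = 12, G_v = 0
EG - F^2 = 27941/144;  g^inv = (144/27941) * [[69/4, -11/3], [-11/3, 433/36]]
first-kind symbols [ij,l] = (1/2)(d_i g_jl + d_j g_il - d_l g_ij): [uu,u] = E_u/2 = 25/9, [uu,v] = F_u - E_v/2 = 55/6, [uv,u] = E_v/2 = 0, [uv,v] = G_u/2 = 6, [vv,u] = F_v - G_u/2 = -6, [vv,v] = G_v/2 = 0
Gamma^u_ij = (G*[ij,u] - F*[ij,v])/(EG - F^2), Gamma^v_ij = (E*[ij,v] - F*[ij,u])/(EG - F^2)
Gamma_uuu = 2060/27941, Gamma_uuv = -3168/27941, Gamma_uvv = -14904/27941, Gamma_vuu = 14410/27941, Gamma_vuv = 10392/27941, Gamma_vvv = 3168/27941
d^2u/dtau^2 = -(Gamma_uuu*(1/8)^2 + 2*Gamma_uuv*(1/8)*(1/2) + Gamma_uvv*(1/2)^2) = 65437/447056
d^2v/dtau^2 = -(Gamma_vuu*(1/8)^2 + 2*Gamma_vuv*(1/8)*(1/2) + Gamma_vvv*(1/2)^2) = -74117/894112


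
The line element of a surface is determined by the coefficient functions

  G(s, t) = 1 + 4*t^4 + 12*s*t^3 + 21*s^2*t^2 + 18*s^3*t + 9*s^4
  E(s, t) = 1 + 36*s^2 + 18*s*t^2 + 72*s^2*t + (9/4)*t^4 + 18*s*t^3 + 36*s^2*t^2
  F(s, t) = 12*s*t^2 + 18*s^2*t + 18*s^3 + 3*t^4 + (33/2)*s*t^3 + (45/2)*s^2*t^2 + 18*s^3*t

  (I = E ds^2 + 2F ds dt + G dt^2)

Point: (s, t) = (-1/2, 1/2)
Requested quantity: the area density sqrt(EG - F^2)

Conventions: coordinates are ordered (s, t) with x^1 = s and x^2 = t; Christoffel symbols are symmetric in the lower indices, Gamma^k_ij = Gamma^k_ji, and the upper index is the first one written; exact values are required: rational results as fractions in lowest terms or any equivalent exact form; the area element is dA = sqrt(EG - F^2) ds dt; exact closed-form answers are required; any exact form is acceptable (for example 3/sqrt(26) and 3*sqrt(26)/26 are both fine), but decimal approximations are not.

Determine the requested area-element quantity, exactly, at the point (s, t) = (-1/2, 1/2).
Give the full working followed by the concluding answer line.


E = 1153/64, F = -33/16, G = 5/4; EG - F^2 = 1169/64

Answer: sqrt(EG - F^2) = sqrt(1169)/8


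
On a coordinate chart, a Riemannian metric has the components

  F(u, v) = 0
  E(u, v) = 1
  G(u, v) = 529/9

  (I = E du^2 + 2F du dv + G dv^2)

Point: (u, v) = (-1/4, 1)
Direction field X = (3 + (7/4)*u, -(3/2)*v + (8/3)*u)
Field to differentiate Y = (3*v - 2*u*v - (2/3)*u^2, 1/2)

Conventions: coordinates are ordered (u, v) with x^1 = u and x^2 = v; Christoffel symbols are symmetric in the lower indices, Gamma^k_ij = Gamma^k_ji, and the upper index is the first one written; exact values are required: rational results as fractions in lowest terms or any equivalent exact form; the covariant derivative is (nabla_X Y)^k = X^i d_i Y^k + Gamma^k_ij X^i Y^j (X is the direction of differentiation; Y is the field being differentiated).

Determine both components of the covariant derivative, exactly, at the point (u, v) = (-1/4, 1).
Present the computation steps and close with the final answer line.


E = 1, F = 0, G = 529/9 at the point
E_u = 0, E_v = 0, F_u = 0, F_v = 0, G_u = 0, G_v = 0
EG - F^2 = 529/9;  g^inv = (9/529) * [[529/9, 0], [0, 1]]
first-kind symbols [ij,l] = (1/2)(d_i g_jl + d_j g_il - d_l g_ij): [uu,u] = E_u/2 = 0, [uu,v] = F_u - E_v/2 = 0, [uv,u] = E_v/2 = 0, [uv,v] = G_u/2 = 0, [vv,u] = F_v - G_u/2 = 0, [vv,v] = G_v/2 = 0
Gamma^u_ij = (G*[ij,u] - F*[ij,v])/(EG - F^2), Gamma^v_ij = (E*[ij,v] - F*[ij,u])/(EG - F^2)
Gamma_uuu = 0, Gamma_uuv = 0, Gamma_uvv = 0, Gamma_vuu = 0, Gamma_vuv = 0, Gamma_vvv = 0
X = (41/16, -13/6), Y = (83/24, 1/2) at the point

Answer: (nabla_X Y)^u = -569/48, (nabla_X Y)^v = 0


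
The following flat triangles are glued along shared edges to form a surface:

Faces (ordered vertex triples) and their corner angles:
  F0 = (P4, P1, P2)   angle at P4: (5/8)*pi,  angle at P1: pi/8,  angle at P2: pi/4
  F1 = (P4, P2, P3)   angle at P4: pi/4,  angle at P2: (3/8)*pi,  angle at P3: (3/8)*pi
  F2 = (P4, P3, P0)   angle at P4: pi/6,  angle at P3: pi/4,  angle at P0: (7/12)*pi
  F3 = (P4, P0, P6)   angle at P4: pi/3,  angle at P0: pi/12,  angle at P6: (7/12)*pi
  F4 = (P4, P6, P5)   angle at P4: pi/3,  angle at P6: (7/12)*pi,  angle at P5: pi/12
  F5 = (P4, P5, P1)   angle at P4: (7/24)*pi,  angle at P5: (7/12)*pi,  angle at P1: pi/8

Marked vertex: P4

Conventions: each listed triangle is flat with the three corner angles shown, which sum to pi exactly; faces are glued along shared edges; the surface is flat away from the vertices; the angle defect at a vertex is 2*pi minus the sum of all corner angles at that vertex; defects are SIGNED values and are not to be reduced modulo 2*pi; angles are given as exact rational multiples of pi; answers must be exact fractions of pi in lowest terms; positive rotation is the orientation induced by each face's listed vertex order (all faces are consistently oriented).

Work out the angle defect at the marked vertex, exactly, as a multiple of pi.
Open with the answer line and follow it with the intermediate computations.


Answer: defect(P4) = 0

Sum of corner angles at P4: 2*pi
defect = 2*pi - 2*pi


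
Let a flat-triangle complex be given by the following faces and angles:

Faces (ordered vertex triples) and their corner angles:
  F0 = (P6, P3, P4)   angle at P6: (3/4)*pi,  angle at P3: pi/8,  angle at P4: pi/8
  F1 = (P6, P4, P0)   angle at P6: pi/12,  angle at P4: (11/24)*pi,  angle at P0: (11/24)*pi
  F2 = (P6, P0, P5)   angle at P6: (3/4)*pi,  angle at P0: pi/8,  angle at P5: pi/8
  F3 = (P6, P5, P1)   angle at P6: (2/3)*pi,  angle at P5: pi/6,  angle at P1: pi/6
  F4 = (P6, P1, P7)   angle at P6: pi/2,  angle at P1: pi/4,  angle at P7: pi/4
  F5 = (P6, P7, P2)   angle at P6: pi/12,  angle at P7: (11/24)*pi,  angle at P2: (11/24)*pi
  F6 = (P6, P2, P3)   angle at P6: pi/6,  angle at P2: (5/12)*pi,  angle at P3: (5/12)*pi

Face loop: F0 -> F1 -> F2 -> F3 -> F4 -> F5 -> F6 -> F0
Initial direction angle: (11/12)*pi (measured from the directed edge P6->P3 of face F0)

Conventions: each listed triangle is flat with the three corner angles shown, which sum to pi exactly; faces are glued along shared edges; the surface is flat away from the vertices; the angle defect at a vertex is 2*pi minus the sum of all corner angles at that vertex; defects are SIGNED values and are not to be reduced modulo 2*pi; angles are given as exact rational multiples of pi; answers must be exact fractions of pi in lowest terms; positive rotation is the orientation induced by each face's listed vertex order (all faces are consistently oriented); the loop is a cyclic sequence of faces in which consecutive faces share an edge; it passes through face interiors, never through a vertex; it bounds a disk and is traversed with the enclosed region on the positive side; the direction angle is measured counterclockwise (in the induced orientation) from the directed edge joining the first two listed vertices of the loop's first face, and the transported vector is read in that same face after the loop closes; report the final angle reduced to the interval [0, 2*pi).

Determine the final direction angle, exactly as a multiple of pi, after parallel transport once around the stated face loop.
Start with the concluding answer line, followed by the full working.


Answer: final direction angle = (23/12)*pi

enclosed vertex P6: corner angles sum to 3*pi, defect = 2*pi - 3*pi = -pi
by Gauss-Bonnet the loop rotates the vector by the enclosed defect sum (positive orientation, mod 2*pi)
final angle = (11/12)*pi - pi = (23/12)*pi (mod 2*pi)


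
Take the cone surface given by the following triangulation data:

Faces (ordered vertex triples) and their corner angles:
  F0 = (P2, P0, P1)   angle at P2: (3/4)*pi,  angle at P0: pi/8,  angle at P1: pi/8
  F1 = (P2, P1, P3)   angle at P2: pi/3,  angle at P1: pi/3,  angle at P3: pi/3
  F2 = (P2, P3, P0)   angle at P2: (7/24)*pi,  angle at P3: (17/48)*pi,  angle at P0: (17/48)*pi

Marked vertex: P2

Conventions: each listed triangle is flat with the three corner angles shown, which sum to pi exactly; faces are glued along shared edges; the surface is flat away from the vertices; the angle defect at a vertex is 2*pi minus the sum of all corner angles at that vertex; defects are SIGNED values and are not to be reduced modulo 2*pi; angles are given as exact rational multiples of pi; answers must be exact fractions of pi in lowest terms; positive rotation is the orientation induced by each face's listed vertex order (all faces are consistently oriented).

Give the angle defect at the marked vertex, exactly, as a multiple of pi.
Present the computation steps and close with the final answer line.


Sum of corner angles at P2: (11/8)*pi
defect = 2*pi - (11/8)*pi

Answer: defect(P2) = (5/8)*pi


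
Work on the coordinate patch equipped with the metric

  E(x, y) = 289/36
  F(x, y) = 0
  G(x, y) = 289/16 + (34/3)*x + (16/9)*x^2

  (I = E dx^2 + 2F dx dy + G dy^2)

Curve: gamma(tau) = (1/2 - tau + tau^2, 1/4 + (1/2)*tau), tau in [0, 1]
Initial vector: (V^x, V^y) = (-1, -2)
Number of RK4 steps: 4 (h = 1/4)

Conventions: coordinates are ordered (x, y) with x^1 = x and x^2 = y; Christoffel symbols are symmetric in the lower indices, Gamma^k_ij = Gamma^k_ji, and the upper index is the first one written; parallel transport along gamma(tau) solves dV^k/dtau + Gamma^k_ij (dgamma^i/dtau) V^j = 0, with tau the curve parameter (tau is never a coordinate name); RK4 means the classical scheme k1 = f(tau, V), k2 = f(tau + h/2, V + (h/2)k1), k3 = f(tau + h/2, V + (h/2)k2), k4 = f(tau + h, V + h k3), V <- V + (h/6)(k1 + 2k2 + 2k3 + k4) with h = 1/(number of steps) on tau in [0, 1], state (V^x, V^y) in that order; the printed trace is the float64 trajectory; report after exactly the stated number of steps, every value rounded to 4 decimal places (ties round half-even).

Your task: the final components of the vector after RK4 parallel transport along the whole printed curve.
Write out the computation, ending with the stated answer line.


gamma'(tau) = (-1 + 2*tau, 1/2); f(tau, V)^k = -Gamma^k_ij(gamma(tau)) gamma'^i(tau) V^j; h = 1/4; intermediate values shown to 6 dp
curve data and Christoffel symbols at the stage parameters:
  tau = 0.000000: gamma = (0.500000, 0.250000), gamma' = (-1.000000, 0.500000); Gamma_xxx = 0.000000, Gamma_xxy = 0.000000, Gamma_xyy = -0.816609, Gamma_yxx = 0.000000, Gamma_yxy = 0.271186, Gamma_yyy = 0.000000
  tau = 0.125000: gamma = (0.390625, 0.312500), gamma' = (-0.750000, 0.500000); Gamma_xxx = 0.000000, Gamma_xxy = 0.000000, Gamma_xyy = -0.792388, Gamma_yxx = 0.000000, Gamma_yxy = 0.279476, Gamma_yyy = 0.000000
  tau = 0.250000: gamma = (0.312500, 0.375000), gamma' = (-0.500000, 0.500000); Gamma_xxx = 0.000000, Gamma_xxy = 0.000000, Gamma_xyy = -0.775087, Gamma_yxx = 0.000000, Gamma_yxy = 0.285714, Gamma_yyy = 0.000000
  tau = 0.375000: gamma = (0.265625, 0.437500), gamma' = (-0.250000, 0.500000); Gamma_xxx = 0.000000, Gamma_xxy = 0.000000, Gamma_xyy = -0.764706, Gamma_yxx = 0.000000, Gamma_yxy = 0.289593, Gamma_yyy = 0.000000
  tau = 0.500000: gamma = (0.250000, 0.500000), gamma' = (0.000000, 0.500000); Gamma_xxx = 0.000000, Gamma_xxy = 0.000000, Gamma_xyy = -0.761246, Gamma_yxx = 0.000000, Gamma_yxy = 0.290909, Gamma_yyy = 0.000000
  tau = 0.625000: gamma = (0.265625, 0.562500), gamma' = (0.250000, 0.500000); Gamma_xxx = 0.000000, Gamma_xxy = 0.000000, Gamma_xyy = -0.764706, Gamma_yxx = 0.000000, Gamma_yxy = 0.289593, Gamma_yyy = 0.000000
  tau = 0.750000: gamma = (0.312500, 0.625000), gamma' = (0.500000, 0.500000); Gamma_xxx = 0.000000, Gamma_xxy = 0.000000, Gamma_xyy = -0.775087, Gamma_yxx = 0.000000, Gamma_yxy = 0.285714, Gamma_yyy = 0.000000
  tau = 0.875000: gamma = (0.390625, 0.687500), gamma' = (0.750000, 0.500000); Gamma_xxx = 0.000000, Gamma_xxy = 0.000000, Gamma_xyy = -0.792388, Gamma_yxx = 0.000000, Gamma_yxy = 0.279476, Gamma_yyy = 0.000000
  tau = 1.000000: gamma = (0.500000, 0.750000), gamma' = (1.000000, 0.500000); Gamma_xxx = 0.000000, Gamma_xxy = 0.000000, Gamma_xyy = -0.816609, Gamma_yxx = 0.000000, Gamma_yxy = 0.271186, Gamma_yyy = 0.000000
step 0: V^x = -1.0000, V^y = -2.0000
step 1: k1 = (-0.816609, -0.406780), k2 = (-0.812533, -0.275870), k3 = (-0.806050, -0.272511), k4 = (-0.801489, -0.123802); V <- V + (h/6)(k1 + 2k2 + 2k3 + k4): V^x = -1.2023, V^y = -2.0678
step 2: k1 = (-0.801364, -0.123643), k2 = (-0.796541, 0.037769), k3 = (-0.788827, 0.039142), k4 = (-0.783330, 0.203565); V <- V + (h/6)(k1 + 2k2 + 2k3 + k4): V^x = -1.4004, V^y = -2.0581
step 3: k1 = (-0.783347, 0.203701), k2 = (-0.777172, 0.364115), k3 = (-0.769505, 0.362551), k4 = (-0.762464, 0.508607); V <- V + (h/6)(k1 + 2k2 + 2k3 + k4): V^x = -1.5937, V^y = -1.9678
step 4: k1 = (-0.762620, 0.508797), k2 = (-0.754445, 0.635168), k3 = (-0.748186, 0.631714), k4 = (-0.738992, 0.732284); V <- V + (h/6)(k1 + 2k2 + 2k3 + k4): V^x = -1.7815, V^y = -1.8105

Answer: V^x = -1.7815, V^y = -1.8105


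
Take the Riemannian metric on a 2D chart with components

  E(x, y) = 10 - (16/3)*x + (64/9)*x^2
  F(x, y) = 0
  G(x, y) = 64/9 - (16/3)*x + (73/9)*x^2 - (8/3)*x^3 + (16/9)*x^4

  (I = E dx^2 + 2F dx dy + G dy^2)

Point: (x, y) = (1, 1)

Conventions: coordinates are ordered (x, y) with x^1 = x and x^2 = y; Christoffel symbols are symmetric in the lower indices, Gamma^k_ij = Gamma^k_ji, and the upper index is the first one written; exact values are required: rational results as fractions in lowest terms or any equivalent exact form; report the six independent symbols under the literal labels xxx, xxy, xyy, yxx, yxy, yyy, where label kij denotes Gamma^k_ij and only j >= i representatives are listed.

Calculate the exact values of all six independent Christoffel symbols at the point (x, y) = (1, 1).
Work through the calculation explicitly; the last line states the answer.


E = 106/9, F = 0, G = 9 at the point
E_x = 80/9, E_y = 0, F_x = 0, F_y = 0, G_x = 10, G_y = 0
EG - F^2 = 106;  g^inv = (1/106) * [[9, 0], [0, 106/9]]
first-kind symbols [ij,l] = (1/2)(d_i g_jl + d_j g_il - d_l g_ij): [xx,x] = E_x/2 = 40/9, [xx,y] = F_x - E_y/2 = 0, [xy,x] = E_y/2 = 0, [xy,y] = G_x/2 = 5, [yy,x] = F_y - G_x/2 = -5, [yy,y] = G_y/2 = 0
Gamma^x_ij = (G*[ij,x] - F*[ij,y])/(EG - F^2), Gamma^y_ij = (E*[ij,y] - F*[ij,x])/(EG - F^2)

Answer: Gamma_xxx = 20/53, Gamma_xxy = 0, Gamma_xyy = -45/106, Gamma_yxx = 0, Gamma_yxy = 5/9, Gamma_yyy = 0


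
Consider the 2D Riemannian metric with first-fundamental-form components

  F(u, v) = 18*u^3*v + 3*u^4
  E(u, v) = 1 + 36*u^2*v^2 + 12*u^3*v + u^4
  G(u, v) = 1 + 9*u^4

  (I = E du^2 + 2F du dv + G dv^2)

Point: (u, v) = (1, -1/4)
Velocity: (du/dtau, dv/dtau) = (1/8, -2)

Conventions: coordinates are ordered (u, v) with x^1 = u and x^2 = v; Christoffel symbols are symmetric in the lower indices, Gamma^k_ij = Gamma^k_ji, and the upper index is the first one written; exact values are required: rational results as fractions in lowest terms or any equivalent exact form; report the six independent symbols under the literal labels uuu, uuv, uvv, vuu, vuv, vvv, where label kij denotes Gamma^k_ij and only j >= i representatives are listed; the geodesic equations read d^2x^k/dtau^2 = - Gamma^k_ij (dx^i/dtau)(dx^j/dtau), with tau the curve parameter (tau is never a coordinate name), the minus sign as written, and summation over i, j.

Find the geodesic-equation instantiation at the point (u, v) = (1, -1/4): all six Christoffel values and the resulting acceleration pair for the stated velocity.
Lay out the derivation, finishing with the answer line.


E = 5/4, F = -3/2, G = 10 at the point
E_u = -1/2, E_v = -6, F_u = -3/2, F_v = 18, G_u = 36, G_v = 0
EG - F^2 = 41/4;  g^inv = (4/41) * [[10, 3/2], [3/2, 5/4]]
first-kind symbols [ij,l] = (1/2)(d_i g_jl + d_j g_il - d_l g_ij): [uu,u] = E_u/2 = -1/4, [uu,v] = F_u - E_v/2 = 3/2, [uv,u] = E_v/2 = -3, [uv,v] = G_u/2 = 18, [vv,u] = F_v - G_u/2 = 0, [vv,v] = G_v/2 = 0
Gamma^u_ij = (G*[ij,u] - F*[ij,v])/(EG - F^2), Gamma^v_ij = (E*[ij,v] - F*[ij,u])/(EG - F^2)
Gamma_uuu = -1/41, Gamma_uuv = -12/41, Gamma_uvv = 0, Gamma_vuu = 6/41, Gamma_vuv = 72/41, Gamma_vvv = 0
d^2u/dtau^2 = -(Gamma_uuu*(1/8)^2 + 2*Gamma_uuv*(1/8)*(-2) + Gamma_uvv*(-2)^2) = -383/2624
d^2v/dtau^2 = -(Gamma_vuu*(1/8)^2 + 2*Gamma_vuv*(1/8)*(-2) + Gamma_vvv*(-2)^2) = 1149/1312

Answer: Gamma_uuu = -1/41, Gamma_uuv = -12/41, Gamma_uvv = 0, Gamma_vuu = 6/41, Gamma_vuv = 72/41, Gamma_vvv = 0; accelerations (d^2u/dtau^2, d^2v/dtau^2) = (-383/2624, 1149/1312)


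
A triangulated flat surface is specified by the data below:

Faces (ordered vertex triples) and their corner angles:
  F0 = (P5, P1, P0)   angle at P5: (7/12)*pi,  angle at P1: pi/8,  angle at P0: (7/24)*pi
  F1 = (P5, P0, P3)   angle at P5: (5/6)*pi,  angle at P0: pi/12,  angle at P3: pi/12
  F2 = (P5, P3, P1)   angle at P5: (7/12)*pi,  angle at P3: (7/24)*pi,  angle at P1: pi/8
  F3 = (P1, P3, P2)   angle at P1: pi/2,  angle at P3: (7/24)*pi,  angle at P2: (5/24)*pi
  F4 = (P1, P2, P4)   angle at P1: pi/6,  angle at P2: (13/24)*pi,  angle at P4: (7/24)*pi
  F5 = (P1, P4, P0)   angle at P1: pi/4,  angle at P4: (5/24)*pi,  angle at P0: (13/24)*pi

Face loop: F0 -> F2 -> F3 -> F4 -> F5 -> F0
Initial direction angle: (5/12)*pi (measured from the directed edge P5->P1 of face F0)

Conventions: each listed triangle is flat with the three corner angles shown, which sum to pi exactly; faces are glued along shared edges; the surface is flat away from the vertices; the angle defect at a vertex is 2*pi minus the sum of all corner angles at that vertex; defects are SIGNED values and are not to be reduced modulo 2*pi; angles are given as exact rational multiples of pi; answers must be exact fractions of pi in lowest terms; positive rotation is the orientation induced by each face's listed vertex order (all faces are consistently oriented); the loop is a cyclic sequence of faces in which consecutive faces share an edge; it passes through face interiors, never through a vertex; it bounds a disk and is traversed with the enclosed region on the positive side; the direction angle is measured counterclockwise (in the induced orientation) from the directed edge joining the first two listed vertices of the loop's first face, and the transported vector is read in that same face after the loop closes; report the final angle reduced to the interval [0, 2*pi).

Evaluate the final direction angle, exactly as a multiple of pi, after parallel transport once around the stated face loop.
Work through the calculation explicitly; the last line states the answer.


enclosed vertex P1: corner angles sum to (7/6)*pi, defect = 2*pi - (7/6)*pi = (5/6)*pi
transport around the loop rotates by the sum of enclosed defects; add to the initial angle mod 2*pi
final angle = (5/12)*pi + (5/6)*pi = (5/4)*pi (mod 2*pi)

Answer: final direction angle = (5/4)*pi


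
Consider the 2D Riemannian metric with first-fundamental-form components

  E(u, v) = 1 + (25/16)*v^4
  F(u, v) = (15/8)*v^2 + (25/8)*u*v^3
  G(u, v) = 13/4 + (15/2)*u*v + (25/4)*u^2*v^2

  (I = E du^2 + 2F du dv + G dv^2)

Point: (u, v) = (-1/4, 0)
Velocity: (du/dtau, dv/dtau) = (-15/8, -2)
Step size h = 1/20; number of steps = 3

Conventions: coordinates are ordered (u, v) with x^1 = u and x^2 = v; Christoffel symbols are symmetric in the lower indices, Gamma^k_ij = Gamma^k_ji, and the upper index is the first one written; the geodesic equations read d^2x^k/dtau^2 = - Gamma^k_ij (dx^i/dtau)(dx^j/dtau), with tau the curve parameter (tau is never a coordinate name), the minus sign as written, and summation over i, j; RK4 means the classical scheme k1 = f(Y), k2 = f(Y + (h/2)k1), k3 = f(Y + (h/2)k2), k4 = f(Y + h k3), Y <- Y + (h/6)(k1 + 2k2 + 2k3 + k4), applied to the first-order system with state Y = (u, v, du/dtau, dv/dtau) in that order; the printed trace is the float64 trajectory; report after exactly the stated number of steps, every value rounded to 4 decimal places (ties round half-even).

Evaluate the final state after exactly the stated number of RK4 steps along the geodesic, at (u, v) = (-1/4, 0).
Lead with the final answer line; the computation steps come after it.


Answer: u = -0.5309, v = -0.2761, du/dtau = -1.8666, dv/dtau = -1.6303

f(Y) = (du/dtau, dv/dtau, -Gamma^u_ij Y'^i Y'^j, -Gamma^v_ij Y'^i Y'^j) with the Gammas evaluated at the stage position; h = 0.050000; intermediate values shown to 6 dp
step 0: u = -0.2500, v = 0.0000, du/dtau = -1.8750, dv/dtau = -2.0000
step 1:
  k1: at (u, v) = (-0.250000, 0.000000), (du/dtau, dv/dtau) = (-1.875000, -2.000000); Gamma_uuu = 0.000000, Gamma_uuv = 0.000000, Gamma_uvv = 0.000000, Gamma_vuu = 0.000000, Gamma_vuv = 0.000000, Gamma_vvv = -0.288462; k1 = (-1.875000, -2.000000, 0.000000, 1.153846)
  k2: at (u, v) = (-0.296875, -0.050000), (du/dtau, dv/dtau) = (-1.875000, -1.971154); Gamma_uuu = 0.000000, Gamma_uuv = -0.000116, Gamma_uvv = -0.000690, Gamma_vuu = 0.000000, Gamma_vuv = -0.057138, Gamma_vvv = -0.339257; k2 = (-1.875000, -1.971154, 0.003539, 1.740518)
  k3: at (u, v) = (-0.296875, -0.049279), (du/dtau, dv/dtau) = (-1.874912, -1.956487); Gamma_uuu = 0.000000, Gamma_uuv = -0.000111, Gamma_uvv = -0.000670, Gamma_vuu = 0.000000, Gamma_vuv = -0.056322, Gamma_vvv = -0.339305; k3 = (-1.874912, -1.956487, 0.003382, 1.712008)
  k4: at (u, v) = (-0.343746, -0.097824), (du/dtau, dv/dtau) = (-1.874831, -1.914400); Gamma_uuu = 0.000000, Gamma_uuv = -0.000834, Gamma_uvv = -0.002929, Gamma_vuu = 0.000000, Gamma_vuv = -0.110389, Gamma_vvv = -0.387897; k4 = (-1.874831, -1.914400, 0.016719, 2.214026)
  Y <- Y + (h/6)(k1 + 2k2 + 2k3 + k4): u = -0.3437, v = -0.0981, du/dtau = -1.8747, dv/dtau = -1.9144
step 2:
  k1: at (u, v) = (-0.343747, -0.098081), (du/dtau, dv/dtau) = (-1.874745, -1.914392); Gamma_uuu = 0.000000, Gamma_uuv = -0.000840, Gamma_uvv = -0.002944, Gamma_vuu = 0.000000, Gamma_vuv = -0.110672, Gamma_vvv = -0.387875; k1 = (-1.874745, -1.914392, 0.016819, 2.215925)
  k2: at (u, v) = (-0.390616, -0.145940), (du/dtau, dv/dtau) = (-1.874325, -1.858994); Gamma_uuu = 0.000000, Gamma_uuv = -0.002626, Gamma_uvv = -0.007029, Gamma_vuu = 0.000000, Gamma_vuv = -0.162029, Gamma_vvv = -0.433676; k2 = (-1.874325, -1.858994, 0.042594, 2.627856)
  k3: at (u, v) = (-0.390605, -0.144556), (du/dtau, dv/dtau) = (-1.873680, -1.848696); Gamma_uuu = 0.000000, Gamma_uuv = -0.002555, Gamma_uvv = -0.006905, Gamma_vuu = 0.000000, Gamma_vuv = -0.160553, Gamma_vvv = -0.433832; k3 = (-1.873680, -1.848696, 0.041301, 2.594965)
  k4: at (u, v) = (-0.437431, -0.190515), (du/dtau, dv/dtau) = (-1.872680, -1.784644); Gamma_uuu = 0.000000, Gamma_uuv = -0.005512, Gamma_uvv = -0.012655, Gamma_vuu = 0.000000, Gamma_vuv = -0.207541, Gamma_vvv = -0.476523; k4 = (-1.872680, -1.784644, 0.077149, 2.904938)
  Y <- Y + (h/6)(k1 + 2k2 + 2k3 + k4): u = -0.4374, v = -0.1907, du/dtau = -1.8726, dv/dtau = -1.7847
step 3:
  k1: at (u, v) = (-0.437442, -0.190701), (du/dtau, dv/dtau) = (-1.872564, -1.784671); Gamma_uuu = 0.000000, Gamma_uuv = -0.005527, Gamma_uvv = -0.012678, Gamma_vuu = 0.000000, Gamma_vuv = -0.207730, Gamma_vvv = -0.476506; k1 = (-1.872564, -1.784671, 0.077322, 2.906129)
  k2: at (u, v) = (-0.484257, -0.235318), (du/dtau, dv/dtau) = (-1.870631, -1.712018); Gamma_uuu = 0.000000, Gamma_uuv = -0.009717, Gamma_uvv = -0.019997, Gamma_vuu = 0.000000, Gamma_vuv = -0.250569, Gamma_vvv = -0.515643; k2 = (-1.870631, -1.712018, 0.120849, 3.116276)
  k3: at (u, v) = (-0.484208, -0.233501), (du/dtau, dv/dtau) = (-1.869543, -1.706765); Gamma_uuu = 0.000000, Gamma_uuv = -0.009512, Gamma_uvv = -0.019725, Gamma_vuu = 0.000000, Gamma_vuv = -0.248805, Gamma_vvv = -0.515944; k3 = (-1.869543, -1.706765, 0.118165, 3.090780)
  k4: at (u, v) = (-0.530920, -0.276039), (du/dtau, dv/dtau) = (-1.866656, -1.630132); Gamma_uuu = 0.000000, Gamma_uuv = -0.014631, Gamma_uvv = -0.028141, Gamma_vuu = 0.000000, Gamma_vuv = -0.286699, Gamma_vvv = -0.551423; k4 = (-1.866656, -1.630132, 0.163821, 3.210108)
  Y <- Y + (h/6)(k1 + 2k2 + 2k3 + k4): u = -0.5309, v = -0.2761, du/dtau = -1.8666, dv/dtau = -1.6303


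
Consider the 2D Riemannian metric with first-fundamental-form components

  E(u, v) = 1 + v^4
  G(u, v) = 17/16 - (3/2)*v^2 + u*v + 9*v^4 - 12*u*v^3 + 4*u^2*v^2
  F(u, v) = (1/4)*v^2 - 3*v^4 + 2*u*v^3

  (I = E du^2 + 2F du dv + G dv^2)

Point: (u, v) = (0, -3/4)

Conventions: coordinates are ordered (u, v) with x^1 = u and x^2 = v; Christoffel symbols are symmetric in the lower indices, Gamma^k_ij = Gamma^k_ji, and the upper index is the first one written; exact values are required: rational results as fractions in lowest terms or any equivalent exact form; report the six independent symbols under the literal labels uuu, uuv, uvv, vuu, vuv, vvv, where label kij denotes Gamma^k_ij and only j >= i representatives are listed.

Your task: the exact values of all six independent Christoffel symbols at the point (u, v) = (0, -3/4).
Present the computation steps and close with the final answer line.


E = 337/256, F = -207/256, G = 785/256 at the point
E_u = 0, E_v = -27/16, F_u = -27/32, F_v = 75/16, G_u = 69/16, G_v = -207/16
EG - F^2 = 433/128;  g^inv = (128/433) * [[785/256, 207/256], [207/256, 337/256]]
first-kind symbols [ij,l] = (1/2)(d_i g_jl + d_j g_il - d_l g_ij): [uu,u] = E_u/2 = 0, [uu,v] = F_u - E_v/2 = 0, [uv,u] = E_v/2 = -27/32, [uv,v] = G_u/2 = 69/32, [vv,u] = F_v - G_u/2 = 81/32, [vv,v] = G_v/2 = -207/32
Gamma^u_ij = (G*[ij,u] - F*[ij,v])/(EG - F^2), Gamma^v_ij = (E*[ij,v] - F*[ij,u])/(EG - F^2)

Answer: Gamma_uuu = 0, Gamma_uuv = -108/433, Gamma_uvv = 324/433, Gamma_vuu = 0, Gamma_vuv = 276/433, Gamma_vvv = -828/433


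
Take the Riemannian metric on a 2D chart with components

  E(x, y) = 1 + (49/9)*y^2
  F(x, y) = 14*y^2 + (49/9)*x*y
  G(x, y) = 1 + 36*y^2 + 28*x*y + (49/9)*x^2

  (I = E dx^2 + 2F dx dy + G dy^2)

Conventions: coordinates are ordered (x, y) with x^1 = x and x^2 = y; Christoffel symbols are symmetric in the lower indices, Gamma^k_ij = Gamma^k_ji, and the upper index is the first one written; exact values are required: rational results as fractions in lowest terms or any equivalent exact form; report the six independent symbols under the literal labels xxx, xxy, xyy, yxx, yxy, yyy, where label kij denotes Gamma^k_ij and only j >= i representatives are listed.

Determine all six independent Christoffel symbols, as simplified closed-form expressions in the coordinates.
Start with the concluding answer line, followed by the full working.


Answer: Gamma_xxx = 0, Gamma_xxy = 49*y/(49*x^2 + 252*x*y + 373*y^2 + 9), Gamma_xyy = 126*y/(49*x^2 + 252*x*y + 373*y^2 + 9), Gamma_yxx = 0, Gamma_yxy = (49*x + 126*y)/(49*x^2 + 252*x*y + 373*y^2 + 9), Gamma_yyy = (126*x + 324*y)/(49*x^2 + 252*x*y + 373*y^2 + 9)

E = 1 + (49/9)*y^2; F = 14*y^2 + (49/9)*x*y; G = 1 + 36*y^2 + 28*x*y + (49/9)*x^2
Gamma^k_ij = (1/2) g^{kl} (d_i g_jl + d_j g_il - d_l g_ij), with g^inv = (1/(EG-F^2)) [[G, -F], [-F, E]]
first partials: E_x = 0, E_y = (98/9)*y, F_x = (49/9)*y, F_y = 28*y + (49/9)*x, G_x = 28*y + (98/9)*x, G_y = 72*y + 28*x
D = EG - F^2 = 1 + (373/9)*y^2 + 28*x*y + (49/9)*x^2
expanded: Gamma^x_xx = (G E_x - 2F F_x + F E_y)/(2D), Gamma^x_xy = (G E_y - F G_x)/(2D), Gamma^x_yy = (2G F_y - G G_x - F G_y)/(2D), Gamma^y_xx = (2E F_x - E E_y - F E_x)/(2D), Gamma^y_xy = (E G_x - F E_y)/(2D), Gamma^y_yy = (E G_y - 2F F_y + F G_x)/(2D); substitute and cancel common factors


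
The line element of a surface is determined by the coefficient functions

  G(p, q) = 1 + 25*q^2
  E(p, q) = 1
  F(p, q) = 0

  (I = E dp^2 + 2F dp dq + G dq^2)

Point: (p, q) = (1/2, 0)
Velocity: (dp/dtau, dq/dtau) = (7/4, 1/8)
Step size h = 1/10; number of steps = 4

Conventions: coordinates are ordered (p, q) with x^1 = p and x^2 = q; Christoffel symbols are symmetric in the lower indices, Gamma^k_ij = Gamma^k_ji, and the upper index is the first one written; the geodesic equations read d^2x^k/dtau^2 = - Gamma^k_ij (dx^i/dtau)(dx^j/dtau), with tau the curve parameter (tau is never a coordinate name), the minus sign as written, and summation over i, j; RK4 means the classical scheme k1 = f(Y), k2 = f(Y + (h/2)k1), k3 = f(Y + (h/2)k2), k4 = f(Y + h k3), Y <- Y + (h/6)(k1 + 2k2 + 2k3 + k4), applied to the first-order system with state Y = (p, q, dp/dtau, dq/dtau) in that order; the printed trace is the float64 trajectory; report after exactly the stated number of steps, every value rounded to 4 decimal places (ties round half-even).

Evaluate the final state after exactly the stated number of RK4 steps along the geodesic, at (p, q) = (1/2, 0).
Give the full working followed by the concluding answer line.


f(Y) = (dp/dtau, dq/dtau, -Gamma^p_ij Y'^i Y'^j, -Gamma^q_ij Y'^i Y'^j) with the Gammas evaluated at the stage position; h = 0.100000; intermediate values shown to 6 dp
step 0: p = 0.5000, q = 0.0000, dp/dtau = 1.7500, dq/dtau = 0.1250
step 1:
  k1: at (p, q) = (0.500000, 0.000000), (dp/dtau, dq/dtau) = (1.750000, 0.125000); Gamma_ppp = 0.000000, Gamma_ppq = 0.000000, Gamma_pqq = 0.000000, Gamma_qpp = 0.000000, Gamma_qpq = 0.000000, Gamma_qqq = 0.000000; k1 = (1.750000, 0.125000, 0.000000, 0.000000)
  k2: at (p, q) = (0.587500, 0.006250), (dp/dtau, dq/dtau) = (1.750000, 0.125000); Gamma_ppp = 0.000000, Gamma_ppq = 0.000000, Gamma_pqq = 0.000000, Gamma_qpp = 0.000000, Gamma_qpq = 0.000000, Gamma_qqq = 0.156098; k2 = (1.750000, 0.125000, 0.000000, -0.002439)
  k3: at (p, q) = (0.587500, 0.006250), (dp/dtau, dq/dtau) = (1.750000, 0.124878); Gamma_ppp = 0.000000, Gamma_ppq = 0.000000, Gamma_pqq = 0.000000, Gamma_qpp = 0.000000, Gamma_qpq = 0.000000, Gamma_qqq = 0.156098; k3 = (1.750000, 0.124878, 0.000000, -0.002434)
  k4: at (p, q) = (0.675000, 0.012488), (dp/dtau, dq/dtau) = (1.750000, 0.124757); Gamma_ppp = 0.000000, Gamma_ppq = 0.000000, Gamma_pqq = 0.000000, Gamma_qpp = 0.000000, Gamma_qpq = 0.000000, Gamma_qqq = 0.310983; k4 = (1.750000, 0.124757, 0.000000, -0.004840)
  Y <- Y + (h/6)(k1 + 2k2 + 2k3 + k4): p = 0.6750, q = 0.0125, dp/dtau = 1.7500, dq/dtau = 0.1248
step 2:
  k1: at (p, q) = (0.675000, 0.012492), (dp/dtau, dq/dtau) = (1.750000, 0.124757); Gamma_ppp = 0.000000, Gamma_ppq = 0.000000, Gamma_pqq = 0.000000, Gamma_qpp = 0.000000, Gamma_qpq = 0.000000, Gamma_qqq = 0.311083; k1 = (1.750000, 0.124757, 0.000000, -0.004842)
  k2: at (p, q) = (0.762500, 0.018730), (dp/dtau, dq/dtau) = (1.750000, 0.124515); Gamma_ppp = 0.000000, Gamma_ppq = 0.000000, Gamma_pqq = 0.000000, Gamma_qpp = 0.000000, Gamma_qpq = 0.000000, Gamma_qqq = 0.464172; k2 = (1.750000, 0.124515, 0.000000, -0.007196)
  k3: at (p, q) = (0.762500, 0.018718), (dp/dtau, dq/dtau) = (1.750000, 0.124397); Gamma_ppp = 0.000000, Gamma_ppq = 0.000000, Gamma_pqq = 0.000000, Gamma_qpp = 0.000000, Gamma_qpq = 0.000000, Gamma_qqq = 0.463877; k3 = (1.750000, 0.124397, 0.000000, -0.007178)
  k4: at (p, q) = (0.850000, 0.024932), (dp/dtau, dq/dtau) = (1.750000, 0.124039); Gamma_ppp = 0.000000, Gamma_ppq = 0.000000, Gamma_pqq = 0.000000, Gamma_qpp = 0.000000, Gamma_qpq = 0.000000, Gamma_qqq = 0.613752; k4 = (1.750000, 0.124039, 0.000000, -0.009443)
  Y <- Y + (h/6)(k1 + 2k2 + 2k3 + k4): p = 0.8500, q = 0.0249, dp/dtau = 1.7500, dq/dtau = 0.1240
step 3:
  k1: at (p, q) = (0.850000, 0.024936), (dp/dtau, dq/dtau) = (1.750000, 0.124040); Gamma_ppp = 0.000000, Gamma_ppq = 0.000000, Gamma_pqq = 0.000000, Gamma_qpp = 0.000000, Gamma_qpq = 0.000000, Gamma_qqq = 0.613847; k1 = (1.750000, 0.124040, 0.000000, -0.009445)
  k2: at (p, q) = (0.937500, 0.031138), (dp/dtau, dq/dtau) = (1.750000, 0.123567); Gamma_ppp = 0.000000, Gamma_ppq = 0.000000, Gamma_pqq = 0.000000, Gamma_qpp = 0.000000, Gamma_qpq = 0.000000, Gamma_qqq = 0.760016; k2 = (1.750000, 0.123567, 0.000000, -0.011605)
  k3: at (p, q) = (0.937500, 0.031114), (dp/dtau, dq/dtau) = (1.750000, 0.123459); Gamma_ppp = 0.000000, Gamma_ppq = 0.000000, Gamma_pqq = 0.000000, Gamma_qpp = 0.000000, Gamma_qpq = 0.000000, Gamma_qqq = 0.759467; k3 = (1.750000, 0.123459, 0.000000, -0.011576)
  k4: at (p, q) = (1.025000, 0.037281), (dp/dtau, dq/dtau) = (1.750000, 0.122882); Gamma_ppp = 0.000000, Gamma_ppq = 0.000000, Gamma_pqq = 0.000000, Gamma_qpp = 0.000000, Gamma_qpq = 0.000000, Gamma_qqq = 0.900738; k4 = (1.750000, 0.122882, 0.000000, -0.013601)
  Y <- Y + (h/6)(k1 + 2k2 + 2k3 + k4): p = 1.0250, q = 0.0373, dp/dtau = 1.7500, dq/dtau = 0.1229
step 4:
  k1: at (p, q) = (1.025000, 0.037285), (dp/dtau, dq/dtau) = (1.750000, 0.122883); Gamma_ppp = 0.000000, Gamma_ppq = 0.000000, Gamma_pqq = 0.000000, Gamma_qpp = 0.000000, Gamma_qpq = 0.000000, Gamma_qqq = 0.900821; k1 = (1.750000, 0.122883, 0.000000, -0.013603)
  k2: at (p, q) = (1.112500, 0.043429), (dp/dtau, dq/dtau) = (1.750000, 0.122203); Gamma_ppp = 0.000000, Gamma_ppq = 0.000000, Gamma_pqq = 0.000000, Gamma_qpp = 0.000000, Gamma_qpq = 0.000000, Gamma_qqq = 1.036842; k2 = (1.750000, 0.122203, 0.000000, -0.015484)
  k3: at (p, q) = (1.112500, 0.043395), (dp/dtau, dq/dtau) = (1.750000, 0.122109); Gamma_ppp = 0.000000, Gamma_ppq = 0.000000, Gamma_pqq = 0.000000, Gamma_qpp = 0.000000, Gamma_qpq = 0.000000, Gamma_qqq = 1.036103; k3 = (1.750000, 0.122109, 0.000000, -0.015449)
  k4: at (p, q) = (1.200000, 0.049496), (dp/dtau, dq/dtau) = (1.750000, 0.121338); Gamma_ppp = 0.000000, Gamma_ppq = 0.000000, Gamma_pqq = 0.000000, Gamma_qpp = 0.000000, Gamma_qpq = 0.000000, Gamma_qqq = 1.165987; k4 = (1.750000, 0.121338, 0.000000, -0.017167)
  Y <- Y + (h/6)(k1 + 2k2 + 2k3 + k4): p = 1.2000, q = 0.0495, dp/dtau = 1.7500, dq/dtau = 0.1213

Answer: p = 1.2000, q = 0.0495, dp/dtau = 1.7500, dq/dtau = 0.1213


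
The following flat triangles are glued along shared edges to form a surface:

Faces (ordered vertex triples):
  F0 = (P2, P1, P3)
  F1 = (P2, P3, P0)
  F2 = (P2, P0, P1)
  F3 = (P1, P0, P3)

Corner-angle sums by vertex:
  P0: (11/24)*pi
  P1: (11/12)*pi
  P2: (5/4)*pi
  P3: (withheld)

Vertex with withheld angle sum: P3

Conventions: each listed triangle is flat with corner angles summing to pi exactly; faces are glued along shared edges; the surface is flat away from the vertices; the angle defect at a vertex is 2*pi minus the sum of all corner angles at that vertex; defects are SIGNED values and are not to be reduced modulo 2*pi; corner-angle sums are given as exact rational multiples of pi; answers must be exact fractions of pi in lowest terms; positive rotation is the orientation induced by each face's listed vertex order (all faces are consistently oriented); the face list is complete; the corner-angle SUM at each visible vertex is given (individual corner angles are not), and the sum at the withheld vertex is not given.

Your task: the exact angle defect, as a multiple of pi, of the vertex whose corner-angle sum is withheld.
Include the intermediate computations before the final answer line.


V = 4, E = 6, F = 4; chi = V - E + F = 2
Gauss-Bonnet: total defect = 2*pi*chi = 4*pi; visible defects sum to (27/8)*pi

Answer: defect(P3) = (5/8)*pi


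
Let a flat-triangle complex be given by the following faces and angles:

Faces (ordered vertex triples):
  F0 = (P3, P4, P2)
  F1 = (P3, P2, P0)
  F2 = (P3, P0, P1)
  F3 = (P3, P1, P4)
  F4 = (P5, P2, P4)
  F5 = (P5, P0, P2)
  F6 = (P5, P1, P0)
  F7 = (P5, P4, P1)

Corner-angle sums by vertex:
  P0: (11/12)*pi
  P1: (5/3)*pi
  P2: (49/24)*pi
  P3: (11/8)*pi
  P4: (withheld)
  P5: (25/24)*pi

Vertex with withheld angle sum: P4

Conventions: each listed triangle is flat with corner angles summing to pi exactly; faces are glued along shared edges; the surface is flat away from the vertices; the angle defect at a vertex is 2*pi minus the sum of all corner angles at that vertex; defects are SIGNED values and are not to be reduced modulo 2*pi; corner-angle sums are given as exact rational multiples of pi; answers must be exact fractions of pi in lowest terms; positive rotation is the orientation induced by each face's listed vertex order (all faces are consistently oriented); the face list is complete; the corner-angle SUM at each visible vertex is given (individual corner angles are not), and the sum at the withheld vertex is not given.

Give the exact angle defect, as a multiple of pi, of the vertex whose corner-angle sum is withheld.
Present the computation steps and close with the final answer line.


V = 6, E = 12, F = 8; chi = V - E + F = 2
Gauss-Bonnet: total defect = 2*pi*chi = 4*pi; visible defects sum to (71/24)*pi

Answer: defect(P4) = (25/24)*pi


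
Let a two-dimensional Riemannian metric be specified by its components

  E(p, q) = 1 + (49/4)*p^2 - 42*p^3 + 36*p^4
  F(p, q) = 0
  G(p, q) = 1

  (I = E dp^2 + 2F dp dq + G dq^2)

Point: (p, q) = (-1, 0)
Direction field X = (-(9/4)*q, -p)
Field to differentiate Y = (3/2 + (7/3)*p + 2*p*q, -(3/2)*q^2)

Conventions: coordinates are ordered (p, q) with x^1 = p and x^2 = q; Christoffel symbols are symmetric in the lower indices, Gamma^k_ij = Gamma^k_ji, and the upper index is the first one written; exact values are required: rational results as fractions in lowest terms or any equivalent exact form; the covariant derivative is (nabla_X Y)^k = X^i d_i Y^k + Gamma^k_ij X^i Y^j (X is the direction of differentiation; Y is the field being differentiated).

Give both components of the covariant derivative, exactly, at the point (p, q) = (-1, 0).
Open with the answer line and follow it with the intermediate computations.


Answer: (nabla_X Y)^p = -2, (nabla_X Y)^q = 0

E = 365/4, F = 0, G = 1 at the point
E_p = -589/2, E_q = 0, F_p = 0, F_q = 0, G_p = 0, G_q = 0
EG - F^2 = 365/4;  g^inv = (4/365) * [[1, 0], [0, 365/4]]
first-kind symbols [ij,l] = (1/2)(d_i g_jl + d_j g_il - d_l g_ij): [pp,p] = E_p/2 = -589/4, [pp,q] = F_p - E_q/2 = 0, [pq,p] = E_q/2 = 0, [pq,q] = G_p/2 = 0, [qq,p] = F_q - G_p/2 = 0, [qq,q] = G_q/2 = 0
Gamma^p_ij = (G*[ij,p] - F*[ij,q])/(EG - F^2), Gamma^q_ij = (E*[ij,q] - F*[ij,p])/(EG - F^2)
Gamma_ppp = -589/365, Gamma_ppq = 0, Gamma_pqq = 0, Gamma_qpp = 0, Gamma_qpq = 0, Gamma_qqq = 0
X = (0, 1), Y = (-5/6, 0) at the point
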